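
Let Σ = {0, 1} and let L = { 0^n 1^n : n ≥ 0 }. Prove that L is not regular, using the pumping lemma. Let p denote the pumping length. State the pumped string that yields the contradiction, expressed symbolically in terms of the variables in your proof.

0^{p+k} 1^p

Suppose for contradiction that L is regular, and let p be the pumping length.
Take w = 0^p 1^p. Then w ∈ L and |w| = 2p ≥ p.
By the pumping lemma, w = xyz with |xy| ≤ p and |y| > 0.
The first p characters of w are 0's, so xy (and hence y) consists only of 0's. Write y = 0^k, 1 ≤ k ≤ p.
Pump with i = 2: xy^2z = 0^{p+k} 1^p. For this to lie in L we would need p = p+k, which forces k = 0. But k ≥ 1, so xy^2z ∉ L.
This is a contradiction; hence L is not regular.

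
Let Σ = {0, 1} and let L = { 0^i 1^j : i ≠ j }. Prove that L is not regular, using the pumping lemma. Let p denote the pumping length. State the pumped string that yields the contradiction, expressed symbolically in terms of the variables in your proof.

Suppose for contradiction that L is regular, and let p be the pumping length.
Choose w = 0^p 1^{p+p!}. Since p ≠ p+p!, w ∈ L; and |w| ≥ p.
Write w = xyz as guaranteed by the lemma, with |xy| ≤ p and y is nonempty.
Since the first p symbols of w are all 0's and |xy| ≤ p, y lies entirely in the leading 0-block: y = 0^k for some k with 1 ≤ k ≤ p.
Since 1 ≤ k ≤ p, k divides p!; set t = 1 + p!/k. Then xy^t z has p + (p!/k)·k = p + p! copies of 0. Now the 0-count equals the 1-count, so i ≠ j fails. So xy^t z = 0^{p+p!} 1^{p+p!} ∉ L.
This contradicts the pumping lemma, so L is not regular.

0^{p+p!} 1^{p+p!}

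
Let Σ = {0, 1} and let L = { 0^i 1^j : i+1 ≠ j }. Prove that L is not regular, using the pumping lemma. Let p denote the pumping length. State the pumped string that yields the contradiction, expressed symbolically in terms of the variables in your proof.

0^{p+p!} 1^{p+p!+1}

Assume L is regular; let p be its pumping constant.
Choose w = 0^p 1^{p+p!+1}. Since p ≠ (p+p!+1)-1 = p+p!, w ∈ L; and |w| ≥ p.
The pumping lemma gives a decomposition w = xyz where |xy| ≤ p and y is nonempty.
Since the first p symbols of w are all 0's and |xy| ≤ p, y lies entirely in the leading 0-block: y = 0^k for some k with 1 ≤ k ≤ p.
Since 1 ≤ k ≤ p, k divides p!; set t = 1 + p!/k. Then xy^t z has p + (p!/k)·k = p + p! copies of 0. Now the 0-count is p+p! and (1-count)-1 = (p+p!+1)-1 = p+p!, so i+1 ≠ j fails. So xy^t z = 0^{p+p!} 1^{p+p!+1} ∉ L.
Contradiction. Therefore L is not regular.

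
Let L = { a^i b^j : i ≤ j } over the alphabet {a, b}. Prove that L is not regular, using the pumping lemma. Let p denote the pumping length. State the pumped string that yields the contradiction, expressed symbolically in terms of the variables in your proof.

Assume L is regular. Let p be the pumping length given by the pumping lemma.
Choose w = a^p b^p ∈ L, with |w| = 2p ≥ p.
By the pumping lemma, w = xyz with |xy| ≤ p and y is nonempty.
The first p characters of w are a's, so xy (and hence y) consists only of a's. Write y = a^k, 1 ≤ k ≤ p.
Consider xy^2z = a^{p+k} b^p. Since k ≥ 1, the a-count p+k exceeds the b-count p, so i ≤ j fails; thus xy^2z ∉ L.
This is a contradiction; hence L is not regular.

a^{p+k} b^p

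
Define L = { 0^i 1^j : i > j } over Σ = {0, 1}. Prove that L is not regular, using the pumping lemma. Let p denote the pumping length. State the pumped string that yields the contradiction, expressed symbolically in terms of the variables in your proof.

0^{p+1-k} 1^p

Toward a contradiction, assume L is regular with pumping length p.
Choose w = 0^{p+1} 1^p ∈ L, with |w| = 2p+1 ≥ p.
The pumping lemma gives a decomposition w = xyz where |xy| ≤ p and y is nonempty.
The first p characters of w are 0's, so xy (and hence y) consists only of 0's. Write y = 0^k, 1 ≤ k ≤ p.
Consider xy^0z = xz = 0^{p+1-k} 1^p. Since k ≥ 1, the 0-count p+1-k is at most p, so i > j fails; thus xz ∉ L.
This is a contradiction; hence L is not regular.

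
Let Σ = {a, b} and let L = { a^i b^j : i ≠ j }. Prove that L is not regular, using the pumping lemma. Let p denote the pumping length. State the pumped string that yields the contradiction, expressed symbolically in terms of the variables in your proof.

Assume L is regular. Let p be the pumping length given by the pumping lemma.
Choose w = a^p b^{p+p!}. Since p ≠ p+p!, w ∈ L; and |w| ≥ p.
The pumping lemma gives a decomposition w = xyz where |xy| ≤ p and |y| ≥ 1.
Because |xy| ≤ p and w begins with p copies of a, we have y = a^k with 1 ≤ k ≤ p.
Since 1 ≤ k ≤ p, k divides p!; set t = 1 + p!/k. Then xy^t z has p + (p!/k)·k = p + p! copies of a. Now the a-count equals the b-count, so i ≠ j fails. So xy^t z = a^{p+p!} b^{p+p!} ∉ L.
This is a contradiction; hence L is not regular.

a^{p+p!} b^{p+p!}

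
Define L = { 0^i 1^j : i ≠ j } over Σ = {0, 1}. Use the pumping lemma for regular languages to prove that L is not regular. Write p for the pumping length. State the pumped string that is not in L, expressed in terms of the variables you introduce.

Assume L is regular. Let p be the pumping length given by the pumping lemma.
Choose w = 0^p 1^{p+p!}. Since p ≠ p+p!, w ∈ L; and |w| ≥ p.
The pumping lemma gives a decomposition w = xyz where |xy| ≤ p and y is nonempty.
Because |xy| ≤ p and w begins with p copies of 0, we have y = 0^k with 1 ≤ k ≤ p.
Since 1 ≤ k ≤ p, k divides p!; set t = 1 + p!/k. Then xy^t z has p + (p!/k)·k = p + p! copies of 0. Now the 0-count equals the 1-count, so i ≠ j fails. So xy^t z = 0^{p+p!} 1^{p+p!} ∉ L.
This is a contradiction; hence L is not regular.

0^{p+p!} 1^{p+p!}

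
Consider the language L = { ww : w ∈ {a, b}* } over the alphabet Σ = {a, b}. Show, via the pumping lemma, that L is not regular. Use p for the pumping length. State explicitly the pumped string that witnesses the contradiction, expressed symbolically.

Toward a contradiction, assume L is regular with pumping length p.
Take w = a^p b^p a^p b^p = uu where u = a^pb^p; then w ∈ L and |w| = 4p ≥ p.
Write w = xyz as guaranteed by the lemma, with |xy| ≤ p and |y| > 0.
Because |xy| ≤ p and w begins with p copies of a, we have y = a^k with 1 ≤ k ≤ p.
Pump with i = 2: xy^2z = a^{p+k} b^p a^p b^p, of length 4p+k. Suppose this equals vv. The string starts with a and ends with b, so v does too; thus the boundary between the two copies of v is a b→a transition. There is exactly one such transition, at position 2p+k, so |v| = 2p+k and |vv| = 4p+2k ≠ 4p+k since k ≥ 1. So xy^2z ∉ L.
Contradiction. Therefore L is not regular.

a^{p+k} b^p a^p b^p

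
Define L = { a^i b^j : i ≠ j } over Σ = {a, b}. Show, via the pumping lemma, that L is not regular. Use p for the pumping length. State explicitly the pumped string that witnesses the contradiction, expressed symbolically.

a^{p+p!} b^{p+p!}

Assume L is regular. Let p be the pumping length given by the pumping lemma.
Choose w = a^p b^{p+p!}. Since p ≠ p+p!, w ∈ L; and |w| ≥ p.
By the pumping lemma, w = xyz with |xy| ≤ p and |y| > 0.
Since the first p symbols of w are all a's and |xy| ≤ p, y lies entirely in the leading a-block: y = a^k for some k with 1 ≤ k ≤ p.
Since 1 ≤ k ≤ p, k divides p!; set t = 1 + p!/k. Then xy^t z has p + (p!/k)·k = p + p! copies of a. Now the a-count equals the b-count, so i ≠ j fails. So xy^t z = a^{p+p!} b^{p+p!} ∉ L.
This contradicts the pumping lemma, so L is not regular.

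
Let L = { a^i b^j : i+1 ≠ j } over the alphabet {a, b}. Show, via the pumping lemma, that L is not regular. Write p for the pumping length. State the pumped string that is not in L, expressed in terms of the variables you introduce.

a^{p+p!} b^{p+p!+1}

Suppose for contradiction that L is regular, and let p be the pumping length.
Choose w = a^p b^{p+p!+1}. Since p ≠ (p+p!+1)-1 = p+p!, w ∈ L; and |w| ≥ p.
Write w = xyz as guaranteed by the lemma, with |xy| ≤ p and y is nonempty.
Because |xy| ≤ p and w begins with p copies of a, we have y = a^k with 1 ≤ k ≤ p.
Since 1 ≤ k ≤ p, k divides p!; set t = 1 + p!/k. Then xy^t z has p + (p!/k)·k = p + p! copies of a. Now the a-count is p+p! and (b-count)-1 = (p+p!+1)-1 = p+p!, so i+1 ≠ j fails. So xy^t z = a^{p+p!} b^{p+p!+1} ∉ L.
This is a contradiction; hence L is not regular.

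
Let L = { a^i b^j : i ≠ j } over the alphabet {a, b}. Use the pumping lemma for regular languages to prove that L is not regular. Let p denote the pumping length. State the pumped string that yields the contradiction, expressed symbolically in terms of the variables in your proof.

Toward a contradiction, assume L is regular with pumping length p.
Choose w = a^p b^{p+p!}. Since p ≠ p+p!, w ∈ L; and |w| ≥ p.
By the pumping lemma, w = xyz with |xy| ≤ p and |y| > 0.
Because |xy| ≤ p and w begins with p copies of a, we have y = a^k with 1 ≤ k ≤ p.
Since 1 ≤ k ≤ p, k divides p!; set t = 1 + p!/k. Then xy^t z has p + (p!/k)·k = p + p! copies of a. Now the a-count equals the b-count, so i ≠ j fails. So xy^t z = a^{p+p!} b^{p+p!} ∉ L.
Contradiction. Therefore L is not regular.

a^{p+p!} b^{p+p!}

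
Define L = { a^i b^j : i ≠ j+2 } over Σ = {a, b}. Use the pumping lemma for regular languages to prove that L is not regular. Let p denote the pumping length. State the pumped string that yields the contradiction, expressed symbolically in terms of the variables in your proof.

a^{p+p!} b^{p+p!-2}

Assume L is regular; let p be its pumping constant.
Choose w = a^p b^{p+p!-2}. Since p ≠ (p+p!-2)+2 = p+p!, w ∈ L; and |w| ≥ p.
The pumping lemma gives a decomposition w = xyz where |xy| ≤ p and |y| ≥ 1.
The first p characters of w are a's, so xy (and hence y) consists only of a's. Write y = a^k, 1 ≤ k ≤ p.
Since 1 ≤ k ≤ p, k divides p!; set t = 1 + p!/k. Then xy^t z has p + (p!/k)·k = p + p! copies of a. Now the a-count is p+p! and (b-count)+2 = (p+p!-2)+2 = p+p!, so i ≠ j+2 fails. So xy^t z = a^{p+p!} b^{p+p!-2} ∉ L.
Contradiction. Therefore L is not regular.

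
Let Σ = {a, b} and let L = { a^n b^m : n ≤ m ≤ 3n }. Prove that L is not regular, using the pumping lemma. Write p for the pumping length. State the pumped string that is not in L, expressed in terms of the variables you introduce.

Assume L is regular; let p be its pumping constant.
Take w = a^p b^p ∈ L (since p ≤ p ≤ 3p), with |w| = 2p ≥ p.
The pumping lemma gives a decomposition w = xyz where |xy| ≤ p and y is nonempty.
Because |xy| ≤ p and w begins with p copies of a, we have y = a^k with 1 ≤ k ≤ p.
Pump with i = 2: xy^2z = a^{p+k} b^p. Now n = p+k > p = m, so the condition n ≤ m fails. Thus xy^2z ∉ L.
Contradiction. Therefore L is not regular.

a^{p+k} b^p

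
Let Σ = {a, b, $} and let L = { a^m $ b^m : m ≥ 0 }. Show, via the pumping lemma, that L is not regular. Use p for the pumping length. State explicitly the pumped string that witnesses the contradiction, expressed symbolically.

Suppose for contradiction that L is regular, and let p be the pumping length.
Take w = a^p $ b^p ∈ L with |w| = 2p+1 ≥ p.
By the pumping lemma, w = xyz with |xy| ≤ p and |y| > 0.
The first p characters of w are a's, so xy (and hence y) consists only of a's. Write y = a^k, 1 ≤ k ≤ p.
Pump with i = 2: xy^2z = a^{p+k} $ b^p, which would require p+k = p. But k ≥ 1, so xy^2z ∉ L.
This contradicts the pumping lemma, so L is not regular.

a^{p+k} $ b^p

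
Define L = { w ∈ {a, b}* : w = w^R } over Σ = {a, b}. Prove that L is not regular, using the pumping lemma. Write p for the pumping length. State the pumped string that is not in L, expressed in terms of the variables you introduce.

a^{p+k} b a^p

Assume L is regular; let p be its pumping constant.
Take w = a^p b a^p, a palindrome of length 2p+1 ≥ p.
The pumping lemma gives a decomposition w = xyz where |xy| ≤ p and |y| ≥ 1.
Since the first p symbols of w are all a's and |xy| ≤ p, y lies entirely in the leading a-block: y = a^k for some k with 1 ≤ k ≤ p.
Pump with i = 2: xy^2z = a^{p+k} b a^p. Its reverse is a^p b a^{p+k}, which differs from xy^2z since k ≥ 1. So xy^2z is not a palindrome and xy^2z ∉ L.
This is a contradiction; hence L is not regular.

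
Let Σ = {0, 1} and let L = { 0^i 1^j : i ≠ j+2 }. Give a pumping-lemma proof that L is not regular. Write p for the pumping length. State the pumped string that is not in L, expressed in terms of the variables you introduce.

Assume L is regular; let p be its pumping constant.
Choose w = 0^p 1^{p+p!-2}. Since p ≠ (p+p!-2)+2 = p+p!, w ∈ L; and |w| ≥ p.
The pumping lemma gives a decomposition w = xyz where |xy| ≤ p and |y| ≥ 1.
Since the first p symbols of w are all 0's and |xy| ≤ p, y lies entirely in the leading 0-block: y = 0^k for some k with 1 ≤ k ≤ p.
Since 1 ≤ k ≤ p, k divides p!; set t = 1 + p!/k. Then xy^t z has p + (p!/k)·k = p + p! copies of 0. Now the 0-count is p+p! and (1-count)+2 = (p+p!-2)+2 = p+p!, so i ≠ j+2 fails. So xy^t z = 0^{p+p!} 1^{p+p!-2} ∉ L.
This is a contradiction; hence L is not regular.

0^{p+p!} 1^{p+p!-2}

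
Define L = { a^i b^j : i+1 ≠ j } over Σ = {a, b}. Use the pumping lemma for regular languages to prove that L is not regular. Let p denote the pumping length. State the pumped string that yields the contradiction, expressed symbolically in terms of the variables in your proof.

a^{p+p!} b^{p+p!+1}

Assume L is regular; let p be its pumping constant.
Choose w = a^p b^{p+p!+1}. Since p ≠ (p+p!+1)-1 = p+p!, w ∈ L; and |w| ≥ p.
By the pumping lemma, w = xyz with |xy| ≤ p and |y| ≥ 1.
Because |xy| ≤ p and w begins with p copies of a, we have y = a^k with 1 ≤ k ≤ p.
Since 1 ≤ k ≤ p, k divides p!; set t = 1 + p!/k. Then xy^t z has p + (p!/k)·k = p + p! copies of a. Now the a-count is p+p! and (b-count)-1 = (p+p!+1)-1 = p+p!, so i+1 ≠ j fails. So xy^t z = a^{p+p!} b^{p+p!+1} ∉ L.
This is a contradiction; hence L is not regular.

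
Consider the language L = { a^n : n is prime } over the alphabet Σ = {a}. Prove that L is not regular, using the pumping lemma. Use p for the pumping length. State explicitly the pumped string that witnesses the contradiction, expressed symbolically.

a^{q(1+k)}

Assume L is regular; let p be its pumping constant.
Let q be a prime with q ≥ p+2 (infinitely many primes exist), and take w = a^q ∈ L with |w| = q ≥ p.
By the pumping lemma, w = xyz with |xy| ≤ p and y is nonempty.
Then y = a^k for some k with 1 ≤ k ≤ p.
Since 1 ≤ k ≤ p, |xz| = q-k. Pump with i = q+1: |xy^{q+1}z| = (q-k)+(q+1)k = q+qk = q(1+k), which is composite (both factors ≥ 2). So xy^{q+1}z = a^{q(1+k)} ∉ L.
This contradicts the pumping lemma, so L is not regular.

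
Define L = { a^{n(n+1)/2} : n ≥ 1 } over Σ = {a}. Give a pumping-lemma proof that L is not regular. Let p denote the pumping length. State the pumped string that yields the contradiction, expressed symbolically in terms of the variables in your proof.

a^{p(p+1)/2+k}

Suppose for contradiction that L is regular, and let p be the pumping length.
Take w = a^{p(p+1)/2} ∈ L with |w| = p(p+1)/2 ≥ p.
By the pumping lemma, w = xyz with |xy| ≤ p and |y| > 0.
Then y = a^k for some k with 1 ≤ k ≤ p.
Pump with i = 2: xy^2z = a^{p(p+1)/2+k}. Since 1 ≤ k ≤ p, p(p+1)/2 < p(p+1)/2+k ≤ p(p+1)/2+p < (p+1)(p+2)/2, so p(p+1)/2+k is strictly between consecutive triangular numbers. So xy^2z ∉ L.
Contradiction. Therefore L is not regular.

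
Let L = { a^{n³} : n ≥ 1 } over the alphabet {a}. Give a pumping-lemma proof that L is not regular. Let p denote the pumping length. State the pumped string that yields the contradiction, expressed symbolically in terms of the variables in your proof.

a^{p³+k}

Toward a contradiction, assume L is regular with pumping length p.
Take w = a^{p³} ∈ L with |w| = p³ ≥ p.
Write w = xyz as guaranteed by the lemma, with |xy| ≤ p and |y| ≥ 1.
Then y = a^k for some k with 1 ≤ k ≤ p.
Pump with i = 2: xy^2z = a^{p³+k}. Since 1 ≤ k ≤ p, p³ < p³+k ≤ p³+p < p³+3p²+3p+1 = (p+1)³, so p³+k is not a perfect cube. So xy^2z ∉ L.
This contradicts the pumping lemma, so L is not regular.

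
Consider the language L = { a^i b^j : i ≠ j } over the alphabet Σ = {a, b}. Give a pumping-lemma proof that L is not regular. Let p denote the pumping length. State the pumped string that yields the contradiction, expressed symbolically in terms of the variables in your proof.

a^{p+p!} b^{p+p!}

Suppose for contradiction that L is regular, and let p be the pumping length.
Choose w = a^p b^{p+p!}. Since p ≠ p+p!, w ∈ L; and |w| ≥ p.
The pumping lemma gives a decomposition w = xyz where |xy| ≤ p and y is nonempty.
The first p characters of w are a's, so xy (and hence y) consists only of a's. Write y = a^k, 1 ≤ k ≤ p.
Since 1 ≤ k ≤ p, k divides p!; set t = 1 + p!/k. Then xy^t z has p + (p!/k)·k = p + p! copies of a. Now the a-count equals the b-count, so i ≠ j fails. So xy^t z = a^{p+p!} b^{p+p!} ∉ L.
This is a contradiction; hence L is not regular.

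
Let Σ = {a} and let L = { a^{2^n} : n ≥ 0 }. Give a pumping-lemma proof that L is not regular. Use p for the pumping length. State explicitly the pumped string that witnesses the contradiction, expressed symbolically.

a^{2^p+k}

Suppose for contradiction that L is regular, and let p be the pumping length.
Take w = a^{2^p} ∈ L with |w| = 2^p ≥ p.
By the pumping lemma, w = xyz with |xy| ≤ p and |y| ≥ 1.
Then y = a^k for some k with 1 ≤ k ≤ p.
Pump with i = 2: xy^2z = a^{2^p+k}. Since 1 ≤ k ≤ p < 2^p, we have 2^p < 2^p+k < 2^{p+1}, so 2^p+k is not a power of 2. So xy^2z ∉ L.
Contradiction. Therefore L is not regular.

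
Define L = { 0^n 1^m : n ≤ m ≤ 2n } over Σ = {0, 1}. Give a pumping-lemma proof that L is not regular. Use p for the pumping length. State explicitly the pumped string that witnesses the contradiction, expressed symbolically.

0^{p+k} 1^p

Suppose for contradiction that L is regular, and let p be the pumping length.
Take w = 0^p 1^p ∈ L (since p ≤ p ≤ 2p), with |w| = 2p ≥ p.
By the pumping lemma, w = xyz with |xy| ≤ p and |y| ≥ 1.
Because |xy| ≤ p and w begins with p copies of 0, we have y = 0^k with 1 ≤ k ≤ p.
Pump with i = 2: xy^2z = 0^{p+k} 1^p. Now n = p+k > p = m, so the condition n ≤ m fails. Thus xy^2z ∉ L.
Contradiction. Therefore L is not regular.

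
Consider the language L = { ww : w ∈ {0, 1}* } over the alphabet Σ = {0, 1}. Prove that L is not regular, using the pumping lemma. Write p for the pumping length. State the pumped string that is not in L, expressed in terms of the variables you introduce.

0^{p+k} 1^p 0^p 1^p

Assume L is regular. Let p be the pumping length given by the pumping lemma.
Take w = 0^p 1^p 0^p 1^p = uu where u = 0^p1^p; then w ∈ L and |w| = 4p ≥ p.
The pumping lemma gives a decomposition w = xyz where |xy| ≤ p and |y| ≥ 1.
The first p characters of w are 0's, so xy (and hence y) consists only of 0's. Write y = 0^k, 1 ≤ k ≤ p.
Pump with i = 2: xy^2z = 0^{p+k} 1^p 0^p 1^p, of length 4p+k. Suppose this equals vv. The string starts with 0 and ends with 1, so v does too; thus the boundary between the two copies of v is a 1→0 transition. There is exactly one such transition, at position 2p+k, so |v| = 2p+k and |vv| = 4p+2k ≠ 4p+k since k ≥ 1. So xy^2z ∉ L.
Contradiction. Therefore L is not regular.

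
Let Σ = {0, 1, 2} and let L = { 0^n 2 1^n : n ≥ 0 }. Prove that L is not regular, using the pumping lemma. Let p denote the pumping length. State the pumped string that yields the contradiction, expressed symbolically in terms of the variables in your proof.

Assume L is regular; let p be its pumping constant.
Take w = 0^p 2 1^p ∈ L with |w| = 2p+1 ≥ p.
By the pumping lemma, w = xyz with |xy| ≤ p and y is nonempty.
The first p characters of w are 0's, so xy (and hence y) consists only of 0's. Write y = 0^k, 1 ≤ k ≤ p.
Pump with i = 2: xy^2z = 0^{p+k} 2 1^p, which would require p+k = p. But k ≥ 1, so xy^2z ∉ L.
Contradiction. Therefore L is not regular.

0^{p+k} 2 1^p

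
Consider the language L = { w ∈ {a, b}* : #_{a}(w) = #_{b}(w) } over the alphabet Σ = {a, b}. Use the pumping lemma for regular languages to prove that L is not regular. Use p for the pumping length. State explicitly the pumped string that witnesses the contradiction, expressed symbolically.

a^{p+k} b^p

Assume L is regular; let p be its pumping constant.
Choose w = a^p b^p ∈ L with |w| = 2p ≥ p.
By the pumping lemma, w = xyz with |xy| ≤ p and y is nonempty.
The first p characters of w are a's, so xy (and hence y) consists only of a's. Write y = a^k, 1 ≤ k ≤ p.
Pump with i = 2: xy^2z = a^{p+k} b^p has p+k occurrences of a but only p of b. Since k ≥ 1 the counts differ, so xy^2z ∉ L.
This contradicts the pumping lemma, so L is not regular.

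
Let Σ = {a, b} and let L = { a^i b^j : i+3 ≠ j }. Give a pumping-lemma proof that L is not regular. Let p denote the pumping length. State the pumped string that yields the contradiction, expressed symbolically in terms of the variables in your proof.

a^{p+p!} b^{p+p!+3}

Assume L is regular. Let p be the pumping length given by the pumping lemma.
Choose w = a^p b^{p+p!+3}. Since p ≠ (p+p!+3)-3 = p+p!, w ∈ L; and |w| ≥ p.
Write w = xyz as guaranteed by the lemma, with |xy| ≤ p and y is nonempty.
Because |xy| ≤ p and w begins with p copies of a, we have y = a^k with 1 ≤ k ≤ p.
Since 1 ≤ k ≤ p, k divides p!; set t = 1 + p!/k. Then xy^t z has p + (p!/k)·k = p + p! copies of a. Now the a-count is p+p! and (b-count)-3 = (p+p!+3)-3 = p+p!, so i+3 ≠ j fails. So xy^t z = a^{p+p!} b^{p+p!+3} ∉ L.
This contradicts the pumping lemma, so L is not regular.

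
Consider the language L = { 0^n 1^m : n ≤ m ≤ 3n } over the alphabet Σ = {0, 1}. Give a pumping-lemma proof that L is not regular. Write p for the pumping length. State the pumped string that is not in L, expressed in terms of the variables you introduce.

Suppose for contradiction that L is regular, and let p be the pumping length.
Take w = 0^p 1^p ∈ L (since p ≤ p ≤ 3p), with |w| = 2p ≥ p.
The pumping lemma gives a decomposition w = xyz where |xy| ≤ p and y is nonempty.
Since the first p symbols of w are all 0's and |xy| ≤ p, y lies entirely in the leading 0-block: y = 0^k for some k with 1 ≤ k ≤ p.
Pump with i = 2: xy^2z = 0^{p+k} 1^p. Now n = p+k > p = m, so the condition n ≤ m fails. Thus xy^2z ∉ L.
This contradicts the pumping lemma, so L is not regular.

0^{p+k} 1^p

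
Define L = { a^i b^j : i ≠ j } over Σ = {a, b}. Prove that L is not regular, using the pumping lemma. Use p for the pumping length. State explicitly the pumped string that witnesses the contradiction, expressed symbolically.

a^{p+p!} b^{p+p!}

Assume L is regular; let p be its pumping constant.
Choose w = a^p b^{p+p!}. Since p ≠ p+p!, w ∈ L; and |w| ≥ p.
The pumping lemma gives a decomposition w = xyz where |xy| ≤ p and y is nonempty.
Since the first p symbols of w are all a's and |xy| ≤ p, y lies entirely in the leading a-block: y = a^k for some k with 1 ≤ k ≤ p.
Since 1 ≤ k ≤ p, k divides p!; set t = 1 + p!/k. Then xy^t z has p + (p!/k)·k = p + p! copies of a. Now the a-count equals the b-count, so i ≠ j fails. So xy^t z = a^{p+p!} b^{p+p!} ∉ L.
This is a contradiction; hence L is not regular.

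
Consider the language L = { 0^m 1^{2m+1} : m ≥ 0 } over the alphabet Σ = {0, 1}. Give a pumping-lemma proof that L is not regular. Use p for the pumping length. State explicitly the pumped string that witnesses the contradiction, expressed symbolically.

Toward a contradiction, assume L is regular with pumping length p.
Choose w = 0^p 1^{2p+1}, which is in L with |w| = 3p+1 ≥ p.
By the pumping lemma, w = xyz with |xy| ≤ p and |y| ≥ 1.
Because |xy| ≤ p and w begins with p copies of 0, we have y = 0^k with 1 ≤ k ≤ p.
Pump with i = 2: xy^2z = 0^{p+k} 1^{2p+1}. For this to lie in L we would need 2p+1 = 2(p+k)+1, which forces k = 0. But k ≥ 1, so xy^2z ∉ L.
Contradiction. Therefore L is not regular.

0^{p+k} 1^{2p+1}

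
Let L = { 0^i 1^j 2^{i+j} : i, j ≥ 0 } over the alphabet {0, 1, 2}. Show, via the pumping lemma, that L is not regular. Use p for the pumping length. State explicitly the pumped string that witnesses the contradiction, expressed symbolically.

Assume L is regular. Let p be the pumping length given by the pumping lemma.
Take w = 0^p 1^p 2^{2p} ∈ L (with i=j=p, i+j=2p), |w| = 4p ≥ p.
The pumping lemma gives a decomposition w = xyz where |xy| ≤ p and |y| > 0.
Since the first p symbols of w are all 0's and |xy| ≤ p, y lies entirely in the leading 0-block: y = 0^k for some k with 1 ≤ k ≤ p.
Consider xy^2z = 0^{p+k} 1^p 2^{2p}. Now the 0- and 1-counts sum to 2p+k, but the 2-count is 2p ≠ 2p+k. So xy^2z ∉ L.
This is a contradiction; hence L is not regular.

0^{p+k} 1^p 2^{2p}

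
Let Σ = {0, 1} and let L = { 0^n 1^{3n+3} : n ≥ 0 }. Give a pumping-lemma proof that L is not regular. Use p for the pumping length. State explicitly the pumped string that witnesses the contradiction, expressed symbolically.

0^{p+k} 1^{3p+3}

Suppose for contradiction that L is regular, and let p be the pumping length.
Choose w = 0^p 1^{3p+3}, which is in L with |w| = 4p+3 ≥ p.
The pumping lemma gives a decomposition w = xyz where |xy| ≤ p and |y| ≥ 1.
The first p characters of w are 0's, so xy (and hence y) consists only of 0's. Write y = 0^k, 1 ≤ k ≤ p.
Pump with i = 2: xy^2z = 0^{p+k} 1^{3p+3}. For this to lie in L we would need 3p+3 = 3(p+k)+3, which forces k = 0. But k ≥ 1, so xy^2z ∉ L.
Contradiction. Therefore L is not regular.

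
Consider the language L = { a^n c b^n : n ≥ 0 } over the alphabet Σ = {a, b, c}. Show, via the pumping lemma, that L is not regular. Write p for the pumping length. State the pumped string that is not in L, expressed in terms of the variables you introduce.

a^{p+k} c b^p

Assume L is regular; let p be its pumping constant.
Take w = a^p c b^p ∈ L with |w| = 2p+1 ≥ p.
Write w = xyz as guaranteed by the lemma, with |xy| ≤ p and |y| ≥ 1.
Since the first p symbols of w are all a's and |xy| ≤ p, y lies entirely in the leading a-block: y = a^k for some k with 1 ≤ k ≤ p.
Pump with i = 2: xy^2z = a^{p+k} c b^p, which would require p+k = p. But k ≥ 1, so xy^2z ∉ L.
This is a contradiction; hence L is not regular.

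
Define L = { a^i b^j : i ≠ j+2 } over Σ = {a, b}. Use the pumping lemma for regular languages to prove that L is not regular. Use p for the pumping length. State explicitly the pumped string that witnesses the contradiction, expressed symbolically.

Assume L is regular. Let p be the pumping length given by the pumping lemma.
Choose w = a^p b^{p+p!-2}. Since p ≠ (p+p!-2)+2 = p+p!, w ∈ L; and |w| ≥ p.
The pumping lemma gives a decomposition w = xyz where |xy| ≤ p and |y| > 0.
The first p characters of w are a's, so xy (and hence y) consists only of a's. Write y = a^k, 1 ≤ k ≤ p.
Since 1 ≤ k ≤ p, k divides p!; set t = 1 + p!/k. Then xy^t z has p + (p!/k)·k = p + p! copies of a. Now the a-count is p+p! and (b-count)+2 = (p+p!-2)+2 = p+p!, so i ≠ j+2 fails. So xy^t z = a^{p+p!} b^{p+p!-2} ∉ L.
This contradicts the pumping lemma, so L is not regular.

a^{p+p!} b^{p+p!-2}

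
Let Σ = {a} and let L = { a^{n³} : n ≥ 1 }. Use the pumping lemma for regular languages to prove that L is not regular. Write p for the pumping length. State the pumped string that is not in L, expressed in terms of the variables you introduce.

a^{p³+k}

Assume L is regular. Let p be the pumping length given by the pumping lemma.
Take w = a^{p³} ∈ L with |w| = p³ ≥ p.
By the pumping lemma, w = xyz with |xy| ≤ p and y is nonempty.
Then y = a^k for some k with 1 ≤ k ≤ p.
Pump with i = 2: xy^2z = a^{p³+k}. Since 1 ≤ k ≤ p, p³ < p³+k ≤ p³+p < p³+3p²+3p+1 = (p+1)³, so p³+k is not a perfect cube. So xy^2z ∉ L.
This is a contradiction; hence L is not regular.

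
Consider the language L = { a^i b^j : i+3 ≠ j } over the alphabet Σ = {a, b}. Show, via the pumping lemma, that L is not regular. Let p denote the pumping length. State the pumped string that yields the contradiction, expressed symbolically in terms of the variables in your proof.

Toward a contradiction, assume L is regular with pumping length p.
Choose w = a^p b^{p+p!+3}. Since p ≠ (p+p!+3)-3 = p+p!, w ∈ L; and |w| ≥ p.
The pumping lemma gives a decomposition w = xyz where |xy| ≤ p and |y| ≥ 1.
Because |xy| ≤ p and w begins with p copies of a, we have y = a^k with 1 ≤ k ≤ p.
Since 1 ≤ k ≤ p, k divides p!; set t = 1 + p!/k. Then xy^t z has p + (p!/k)·k = p + p! copies of a. Now the a-count is p+p! and (b-count)-3 = (p+p!+3)-3 = p+p!, so i+3 ≠ j fails. So xy^t z = a^{p+p!} b^{p+p!+3} ∉ L.
This contradicts the pumping lemma, so L is not regular.

a^{p+p!} b^{p+p!+3}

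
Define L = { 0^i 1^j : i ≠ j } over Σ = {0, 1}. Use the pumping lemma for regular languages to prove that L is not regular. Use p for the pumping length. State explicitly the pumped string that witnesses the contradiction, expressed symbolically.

0^{p+p!} 1^{p+p!}

Toward a contradiction, assume L is regular with pumping length p.
Choose w = 0^p 1^{p+p!}. Since p ≠ p+p!, w ∈ L; and |w| ≥ p.
The pumping lemma gives a decomposition w = xyz where |xy| ≤ p and y is nonempty.
Because |xy| ≤ p and w begins with p copies of 0, we have y = 0^k with 1 ≤ k ≤ p.
Since 1 ≤ k ≤ p, k divides p!; set t = 1 + p!/k. Then xy^t z has p + (p!/k)·k = p + p! copies of 0. Now the 0-count equals the 1-count, so i ≠ j fails. So xy^t z = 0^{p+p!} 1^{p+p!} ∉ L.
Contradiction. Therefore L is not regular.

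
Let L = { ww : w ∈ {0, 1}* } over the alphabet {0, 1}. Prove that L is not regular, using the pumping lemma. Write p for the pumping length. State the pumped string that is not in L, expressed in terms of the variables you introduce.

0^{p+k} 1^p 0^p 1^p

Toward a contradiction, assume L is regular with pumping length p.
Take w = 0^p 1^p 0^p 1^p = uu where u = 0^p1^p; then w ∈ L and |w| = 4p ≥ p.
Write w = xyz as guaranteed by the lemma, with |xy| ≤ p and |y| ≥ 1.
Since the first p symbols of w are all 0's and |xy| ≤ p, y lies entirely in the leading 0-block: y = 0^k for some k with 1 ≤ k ≤ p.
Pump with i = 2: xy^2z = 0^{p+k} 1^p 0^p 1^p, of length 4p+k. Suppose this equals vv. The string starts with 0 and ends with 1, so v does too; thus the boundary between the two copies of v is a 1→0 transition. There is exactly one such transition, at position 2p+k, so |v| = 2p+k and |vv| = 4p+2k ≠ 4p+k since k ≥ 1. So xy^2z ∉ L.
This contradicts the pumping lemma, so L is not regular.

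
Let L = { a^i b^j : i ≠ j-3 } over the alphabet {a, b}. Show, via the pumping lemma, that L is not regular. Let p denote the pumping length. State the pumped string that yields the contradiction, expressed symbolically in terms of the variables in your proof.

a^{p+p!} b^{p+p!+3}

Suppose for contradiction that L is regular, and let p be the pumping length.
Choose w = a^p b^{p+p!+3}. Since p ≠ (p+p!+3)-3 = p+p!, w ∈ L; and |w| ≥ p.
The pumping lemma gives a decomposition w = xyz where |xy| ≤ p and |y| ≥ 1.
Because |xy| ≤ p and w begins with p copies of a, we have y = a^k with 1 ≤ k ≤ p.
Since 1 ≤ k ≤ p, k divides p!; set t = 1 + p!/k. Then xy^t z has p + (p!/k)·k = p + p! copies of a. Now the a-count is p+p! and (b-count)-3 = (p+p!+3)-3 = p+p!, so i ≠ j-3 fails. So xy^t z = a^{p+p!} b^{p+p!+3} ∉ L.
This is a contradiction; hence L is not regular.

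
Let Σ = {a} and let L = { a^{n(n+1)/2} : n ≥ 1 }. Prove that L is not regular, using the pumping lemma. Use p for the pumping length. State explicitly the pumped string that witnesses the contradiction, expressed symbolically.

Toward a contradiction, assume L is regular with pumping length p.
Take w = a^{p(p+1)/2} ∈ L with |w| = p(p+1)/2 ≥ p.
Write w = xyz as guaranteed by the lemma, with |xy| ≤ p and |y| ≥ 1.
Then y = a^k for some k with 1 ≤ k ≤ p.
Pump with i = 2: xy^2z = a^{p(p+1)/2+k}. Since 1 ≤ k ≤ p, p(p+1)/2 < p(p+1)/2+k ≤ p(p+1)/2+p < (p+1)(p+2)/2, so p(p+1)/2+k is strictly between consecutive triangular numbers. So xy^2z ∉ L.
This contradicts the pumping lemma, so L is not regular.

a^{p(p+1)/2+k}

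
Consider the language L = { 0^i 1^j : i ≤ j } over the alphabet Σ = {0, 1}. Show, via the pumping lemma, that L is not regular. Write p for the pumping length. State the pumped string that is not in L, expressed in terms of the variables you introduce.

Assume L is regular. Let p be the pumping length given by the pumping lemma.
Choose w = 0^p 1^p ∈ L, with |w| = 2p ≥ p.
The pumping lemma gives a decomposition w = xyz where |xy| ≤ p and |y| ≥ 1.
Because |xy| ≤ p and w begins with p copies of 0, we have y = 0^k with 1 ≤ k ≤ p.
Consider xy^2z = 0^{p+k} 1^p. Since k ≥ 1, the 0-count p+k exceeds the 1-count p, so i ≤ j fails; thus xy^2z ∉ L.
This is a contradiction; hence L is not regular.

0^{p+k} 1^p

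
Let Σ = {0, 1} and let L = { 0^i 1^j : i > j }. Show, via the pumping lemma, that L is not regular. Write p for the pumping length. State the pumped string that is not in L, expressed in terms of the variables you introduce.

Assume L is regular; let p be its pumping constant.
Choose w = 0^{p+1} 1^p ∈ L, with |w| = 2p+1 ≥ p.
By the pumping lemma, w = xyz with |xy| ≤ p and |y| ≥ 1.
Since the first p symbols of w are all 0's and |xy| ≤ p, y lies entirely in the leading 0-block: y = 0^k for some k with 1 ≤ k ≤ p.
Consider xy^0z = xz = 0^{p+1-k} 1^p. Since k ≥ 1, the 0-count p+1-k is at most p, so i > j fails; thus xz ∉ L.
Contradiction. Therefore L is not regular.

0^{p+1-k} 1^p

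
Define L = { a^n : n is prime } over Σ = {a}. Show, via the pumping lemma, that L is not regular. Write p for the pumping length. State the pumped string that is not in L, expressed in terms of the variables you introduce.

a^{q(1+k)}

Assume L is regular; let p be its pumping constant.
Let q be a prime with q ≥ p+2 (infinitely many primes exist), and take w = a^q ∈ L with |w| = q ≥ p.
The pumping lemma gives a decomposition w = xyz where |xy| ≤ p and |y| > 0.
Then y = a^k for some k with 1 ≤ k ≤ p.
Since 1 ≤ k ≤ p, |xz| = q-k. Pump with i = q+1: |xy^{q+1}z| = (q-k)+(q+1)k = q+qk = q(1+k), which is composite (both factors ≥ 2). So xy^{q+1}z = a^{q(1+k)} ∉ L.
Contradiction. Therefore L is not regular.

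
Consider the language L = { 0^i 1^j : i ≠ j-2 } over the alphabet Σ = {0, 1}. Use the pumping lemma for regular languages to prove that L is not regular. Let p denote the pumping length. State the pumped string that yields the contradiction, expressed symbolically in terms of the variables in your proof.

Suppose for contradiction that L is regular, and let p be the pumping length.
Choose w = 0^p 1^{p+p!+2}. Since p ≠ (p+p!+2)-2 = p+p!, w ∈ L; and |w| ≥ p.
The pumping lemma gives a decomposition w = xyz where |xy| ≤ p and |y| ≥ 1.
Because |xy| ≤ p and w begins with p copies of 0, we have y = 0^k with 1 ≤ k ≤ p.
Since 1 ≤ k ≤ p, k divides p!; set t = 1 + p!/k. Then xy^t z has p + (p!/k)·k = p + p! copies of 0. Now the 0-count is p+p! and (1-count)-2 = (p+p!+2)-2 = p+p!, so i ≠ j-2 fails. So xy^t z = 0^{p+p!} 1^{p+p!+2} ∉ L.
This is a contradiction; hence L is not regular.

0^{p+p!} 1^{p+p!+2}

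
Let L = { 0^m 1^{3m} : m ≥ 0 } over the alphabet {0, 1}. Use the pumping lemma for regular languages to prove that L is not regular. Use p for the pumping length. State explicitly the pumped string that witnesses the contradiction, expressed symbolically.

0^{p+k} 1^{3p}

Suppose for contradiction that L is regular, and let p be the pumping length.
Take w = 0^p 1^{3p}. Then w ∈ L and |w| = 4p ≥ p.
The pumping lemma gives a decomposition w = xyz where |xy| ≤ p and |y| > 0.
Because |xy| ≤ p and w begins with p copies of 0, we have y = 0^k with 1 ≤ k ≤ p.
Pump with i = 2: xy^2z = 0^{p+k} 1^{3p}. For this to lie in L we would need 3p = 3(p+k), which forces k = 0. But k ≥ 1, so xy^2z ∉ L.
This is a contradiction; hence L is not regular.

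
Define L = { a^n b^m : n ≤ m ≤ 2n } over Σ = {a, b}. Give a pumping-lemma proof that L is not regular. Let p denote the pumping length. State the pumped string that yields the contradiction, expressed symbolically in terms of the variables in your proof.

a^{p+k} b^p

Assume L is regular. Let p be the pumping length given by the pumping lemma.
Take w = a^p b^p ∈ L (since p ≤ p ≤ 2p), with |w| = 2p ≥ p.
By the pumping lemma, w = xyz with |xy| ≤ p and |y| ≥ 1.
Because |xy| ≤ p and w begins with p copies of a, we have y = a^k with 1 ≤ k ≤ p.
Pump with i = 2: xy^2z = a^{p+k} b^p. Now n = p+k > p = m, so the condition n ≤ m fails. Thus xy^2z ∉ L.
This is a contradiction; hence L is not regular.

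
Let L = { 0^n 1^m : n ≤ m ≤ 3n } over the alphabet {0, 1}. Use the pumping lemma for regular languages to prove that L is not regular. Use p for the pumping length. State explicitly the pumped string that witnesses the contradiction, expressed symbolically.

Assume L is regular. Let p be the pumping length given by the pumping lemma.
Take w = 0^p 1^p ∈ L (since p ≤ p ≤ 3p), with |w| = 2p ≥ p.
The pumping lemma gives a decomposition w = xyz where |xy| ≤ p and y is nonempty.
Because |xy| ≤ p and w begins with p copies of 0, we have y = 0^k with 1 ≤ k ≤ p.
Pump with i = 2: xy^2z = 0^{p+k} 1^p. Now n = p+k > p = m, so the condition n ≤ m fails. Thus xy^2z ∉ L.
This contradicts the pumping lemma, so L is not regular.

0^{p+k} 1^p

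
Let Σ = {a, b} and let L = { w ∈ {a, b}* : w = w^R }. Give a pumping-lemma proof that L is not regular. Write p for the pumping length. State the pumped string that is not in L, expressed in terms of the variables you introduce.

Assume L is regular; let p be its pumping constant.
Take w = a^p b a^p, a palindrome of length 2p+1 ≥ p.
By the pumping lemma, w = xyz with |xy| ≤ p and y is nonempty.
Since the first p symbols of w are all a's and |xy| ≤ p, y lies entirely in the leading a-block: y = a^k for some k with 1 ≤ k ≤ p.
Pump with i = 2: xy^2z = a^{p+k} b a^p. Its reverse is a^p b a^{p+k}, which differs from xy^2z since k ≥ 1. So xy^2z is not a palindrome and xy^2z ∉ L.
This contradicts the pumping lemma, so L is not regular.

a^{p+k} b a^p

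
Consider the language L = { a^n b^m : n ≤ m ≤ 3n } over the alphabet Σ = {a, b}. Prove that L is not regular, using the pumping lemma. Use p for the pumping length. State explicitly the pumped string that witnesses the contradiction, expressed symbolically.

Assume L is regular. Let p be the pumping length given by the pumping lemma.
Take w = a^p b^p ∈ L (since p ≤ p ≤ 3p), with |w| = 2p ≥ p.
The pumping lemma gives a decomposition w = xyz where |xy| ≤ p and |y| > 0.
The first p characters of w are a's, so xy (and hence y) consists only of a's. Write y = a^k, 1 ≤ k ≤ p.
Pump with i = 2: xy^2z = a^{p+k} b^p. Now n = p+k > p = m, so the condition n ≤ m fails. Thus xy^2z ∉ L.
This is a contradiction; hence L is not regular.

a^{p+k} b^p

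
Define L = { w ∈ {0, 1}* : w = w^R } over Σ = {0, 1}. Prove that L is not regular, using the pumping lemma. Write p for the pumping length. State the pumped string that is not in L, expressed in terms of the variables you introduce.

0^{p+k} 1 0^p

Toward a contradiction, assume L is regular with pumping length p.
Take w = 0^p 1 0^p, a palindrome of length 2p+1 ≥ p.
The pumping lemma gives a decomposition w = xyz where |xy| ≤ p and |y| ≥ 1.
Since the first p symbols of w are all 0's and |xy| ≤ p, y lies entirely in the leading 0-block: y = 0^k for some k with 1 ≤ k ≤ p.
Pump with i = 2: xy^2z = 0^{p+k} 1 0^p. Its reverse is 0^p 1 0^{p+k}, which differs from xy^2z since k ≥ 1. So xy^2z is not a palindrome and xy^2z ∉ L.
This is a contradiction; hence L is not regular.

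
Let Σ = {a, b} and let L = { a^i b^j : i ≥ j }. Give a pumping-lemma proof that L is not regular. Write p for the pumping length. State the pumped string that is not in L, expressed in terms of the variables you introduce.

Toward a contradiction, assume L is regular with pumping length p.
Choose w = a^p b^p ∈ L, with |w| = 2p ≥ p.
Write w = xyz as guaranteed by the lemma, with |xy| ≤ p and |y| > 0.
The first p characters of w are a's, so xy (and hence y) consists only of a's. Write y = a^k, 1 ≤ k ≤ p.
Consider xy^0z = xz = a^{p-k} b^p. Since k ≥ 1, the a-count p-k is less than p, so i ≥ j fails; thus xz ∉ L.
This is a contradiction; hence L is not regular.

a^{p-k} b^p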